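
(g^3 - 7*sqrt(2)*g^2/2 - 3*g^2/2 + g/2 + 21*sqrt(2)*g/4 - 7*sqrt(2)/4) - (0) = g^3 - 7*sqrt(2)*g^2/2 - 3*g^2/2 + g/2 + 21*sqrt(2)*g/4 - 7*sqrt(2)/4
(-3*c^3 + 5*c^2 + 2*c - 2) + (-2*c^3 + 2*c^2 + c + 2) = -5*c^3 + 7*c^2 + 3*c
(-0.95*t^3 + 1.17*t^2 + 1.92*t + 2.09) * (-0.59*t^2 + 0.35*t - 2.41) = 0.5605*t^5 - 1.0228*t^4 + 1.5662*t^3 - 3.3808*t^2 - 3.8957*t - 5.0369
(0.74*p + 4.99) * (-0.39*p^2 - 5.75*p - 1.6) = -0.2886*p^3 - 6.2011*p^2 - 29.8765*p - 7.984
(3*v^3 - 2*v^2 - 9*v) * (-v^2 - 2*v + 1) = -3*v^5 - 4*v^4 + 16*v^3 + 16*v^2 - 9*v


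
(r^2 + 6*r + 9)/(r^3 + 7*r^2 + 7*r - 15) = (r + 3)/(r^2 + 4*r - 5)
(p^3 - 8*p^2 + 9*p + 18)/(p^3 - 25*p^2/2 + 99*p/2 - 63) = 2*(p + 1)/(2*p - 7)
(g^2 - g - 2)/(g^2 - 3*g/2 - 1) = 2*(g + 1)/(2*g + 1)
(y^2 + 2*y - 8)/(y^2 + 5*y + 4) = (y - 2)/(y + 1)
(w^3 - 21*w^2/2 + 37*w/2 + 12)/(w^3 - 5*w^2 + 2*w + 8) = (2*w^3 - 21*w^2 + 37*w + 24)/(2*(w^3 - 5*w^2 + 2*w + 8))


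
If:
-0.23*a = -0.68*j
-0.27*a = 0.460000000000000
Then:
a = -1.70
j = -0.58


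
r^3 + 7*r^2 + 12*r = r*(r + 3)*(r + 4)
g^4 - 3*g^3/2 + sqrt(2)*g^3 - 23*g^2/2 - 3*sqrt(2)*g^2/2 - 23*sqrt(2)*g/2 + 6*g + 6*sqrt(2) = (g - 4)*(g - 1/2)*(g + 3)*(g + sqrt(2))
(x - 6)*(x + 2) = x^2 - 4*x - 12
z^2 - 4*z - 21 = (z - 7)*(z + 3)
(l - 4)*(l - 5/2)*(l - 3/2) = l^3 - 8*l^2 + 79*l/4 - 15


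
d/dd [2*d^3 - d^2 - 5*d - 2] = 6*d^2 - 2*d - 5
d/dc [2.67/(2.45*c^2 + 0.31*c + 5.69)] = (-13.083*c - 0.8277)/(2.45*c^2 + 0.31*c + 5.69)^2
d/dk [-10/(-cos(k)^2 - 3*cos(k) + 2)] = 10*(2*cos(k) + 3)*sin(k)/(cos(k)^2 + 3*cos(k) - 2)^2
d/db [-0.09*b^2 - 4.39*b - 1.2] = -0.18*b - 4.39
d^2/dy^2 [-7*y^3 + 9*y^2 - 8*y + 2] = 18 - 42*y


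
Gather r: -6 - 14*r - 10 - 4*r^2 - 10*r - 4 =-4*r^2 - 24*r - 20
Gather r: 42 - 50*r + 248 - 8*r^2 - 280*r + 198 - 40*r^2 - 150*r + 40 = -48*r^2 - 480*r + 528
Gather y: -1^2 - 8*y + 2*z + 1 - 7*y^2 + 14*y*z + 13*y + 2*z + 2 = -7*y^2 + y*(14*z + 5) + 4*z + 2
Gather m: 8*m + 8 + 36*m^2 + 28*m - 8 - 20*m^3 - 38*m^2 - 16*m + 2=-20*m^3 - 2*m^2 + 20*m + 2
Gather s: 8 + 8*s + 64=8*s + 72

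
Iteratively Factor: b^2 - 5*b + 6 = (b - 3)*(b - 2)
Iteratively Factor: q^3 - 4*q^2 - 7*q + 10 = (q - 5)*(q^2 + q - 2) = (q - 5)*(q - 1)*(q + 2)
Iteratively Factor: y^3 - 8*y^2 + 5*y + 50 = (y + 2)*(y^2 - 10*y + 25) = (y - 5)*(y + 2)*(y - 5)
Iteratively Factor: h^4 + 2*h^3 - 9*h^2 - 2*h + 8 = (h + 1)*(h^3 + h^2 - 10*h + 8) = (h + 1)*(h + 4)*(h^2 - 3*h + 2) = (h - 2)*(h + 1)*(h + 4)*(h - 1)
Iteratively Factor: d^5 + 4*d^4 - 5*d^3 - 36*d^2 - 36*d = (d + 2)*(d^4 + 2*d^3 - 9*d^2 - 18*d) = (d - 3)*(d + 2)*(d^3 + 5*d^2 + 6*d) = (d - 3)*(d + 2)*(d + 3)*(d^2 + 2*d) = d*(d - 3)*(d + 2)*(d + 3)*(d + 2)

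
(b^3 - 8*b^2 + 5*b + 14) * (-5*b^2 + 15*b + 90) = -5*b^5 + 55*b^4 - 55*b^3 - 715*b^2 + 660*b + 1260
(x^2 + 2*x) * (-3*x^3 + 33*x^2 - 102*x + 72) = -3*x^5 + 27*x^4 - 36*x^3 - 132*x^2 + 144*x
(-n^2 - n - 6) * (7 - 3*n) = 3*n^3 - 4*n^2 + 11*n - 42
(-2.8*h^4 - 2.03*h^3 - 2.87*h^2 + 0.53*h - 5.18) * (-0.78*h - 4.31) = 2.184*h^5 + 13.6514*h^4 + 10.9879*h^3 + 11.9563*h^2 + 1.7561*h + 22.3258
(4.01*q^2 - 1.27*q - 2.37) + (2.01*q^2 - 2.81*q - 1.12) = 6.02*q^2 - 4.08*q - 3.49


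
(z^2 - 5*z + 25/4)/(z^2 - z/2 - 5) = (z - 5/2)/(z + 2)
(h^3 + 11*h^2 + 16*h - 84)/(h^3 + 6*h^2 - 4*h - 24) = (h + 7)/(h + 2)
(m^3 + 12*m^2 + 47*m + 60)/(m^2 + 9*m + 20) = m + 3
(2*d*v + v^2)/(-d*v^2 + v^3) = (2*d + v)/(v*(-d + v))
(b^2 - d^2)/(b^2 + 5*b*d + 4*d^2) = (b - d)/(b + 4*d)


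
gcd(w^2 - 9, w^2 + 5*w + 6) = w + 3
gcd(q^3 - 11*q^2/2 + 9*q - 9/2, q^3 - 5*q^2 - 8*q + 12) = q - 1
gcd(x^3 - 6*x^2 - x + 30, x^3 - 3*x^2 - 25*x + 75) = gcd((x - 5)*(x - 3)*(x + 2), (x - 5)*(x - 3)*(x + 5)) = x^2 - 8*x + 15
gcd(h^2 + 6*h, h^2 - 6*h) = h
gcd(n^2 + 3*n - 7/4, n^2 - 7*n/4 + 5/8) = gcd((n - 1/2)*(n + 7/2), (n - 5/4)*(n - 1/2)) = n - 1/2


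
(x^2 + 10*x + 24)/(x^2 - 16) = (x + 6)/(x - 4)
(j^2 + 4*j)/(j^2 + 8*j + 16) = j/(j + 4)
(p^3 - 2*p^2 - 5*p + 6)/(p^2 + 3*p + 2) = (p^2 - 4*p + 3)/(p + 1)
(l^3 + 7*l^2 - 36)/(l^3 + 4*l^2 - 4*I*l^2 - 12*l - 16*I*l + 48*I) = (l + 3)/(l - 4*I)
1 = 1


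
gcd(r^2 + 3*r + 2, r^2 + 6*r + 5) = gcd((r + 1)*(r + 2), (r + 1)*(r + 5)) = r + 1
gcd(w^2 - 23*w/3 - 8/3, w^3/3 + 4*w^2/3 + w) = 1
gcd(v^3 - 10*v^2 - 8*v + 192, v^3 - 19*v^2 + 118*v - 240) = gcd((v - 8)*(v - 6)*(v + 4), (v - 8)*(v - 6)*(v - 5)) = v^2 - 14*v + 48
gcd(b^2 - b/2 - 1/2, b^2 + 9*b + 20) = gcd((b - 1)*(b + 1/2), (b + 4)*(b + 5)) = 1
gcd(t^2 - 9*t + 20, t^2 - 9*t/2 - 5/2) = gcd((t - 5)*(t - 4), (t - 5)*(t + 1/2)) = t - 5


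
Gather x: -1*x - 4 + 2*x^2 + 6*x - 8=2*x^2 + 5*x - 12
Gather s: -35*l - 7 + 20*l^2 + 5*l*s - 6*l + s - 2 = 20*l^2 - 41*l + s*(5*l + 1) - 9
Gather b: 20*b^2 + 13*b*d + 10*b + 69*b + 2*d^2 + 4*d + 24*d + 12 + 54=20*b^2 + b*(13*d + 79) + 2*d^2 + 28*d + 66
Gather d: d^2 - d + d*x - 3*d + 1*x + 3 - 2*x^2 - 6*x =d^2 + d*(x - 4) - 2*x^2 - 5*x + 3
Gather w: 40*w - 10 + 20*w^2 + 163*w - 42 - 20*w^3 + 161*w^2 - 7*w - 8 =-20*w^3 + 181*w^2 + 196*w - 60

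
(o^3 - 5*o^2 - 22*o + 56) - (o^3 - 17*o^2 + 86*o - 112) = 12*o^2 - 108*o + 168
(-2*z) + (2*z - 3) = -3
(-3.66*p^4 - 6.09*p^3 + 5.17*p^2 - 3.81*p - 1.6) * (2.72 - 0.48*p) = 1.7568*p^5 - 7.032*p^4 - 19.0464*p^3 + 15.8912*p^2 - 9.5952*p - 4.352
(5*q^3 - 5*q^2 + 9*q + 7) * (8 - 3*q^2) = -15*q^5 + 15*q^4 + 13*q^3 - 61*q^2 + 72*q + 56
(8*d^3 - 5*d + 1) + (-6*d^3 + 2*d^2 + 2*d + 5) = 2*d^3 + 2*d^2 - 3*d + 6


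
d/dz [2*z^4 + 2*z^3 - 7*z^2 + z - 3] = 8*z^3 + 6*z^2 - 14*z + 1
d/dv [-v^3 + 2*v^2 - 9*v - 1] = -3*v^2 + 4*v - 9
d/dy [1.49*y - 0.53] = 1.49000000000000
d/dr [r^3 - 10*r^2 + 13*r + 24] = 3*r^2 - 20*r + 13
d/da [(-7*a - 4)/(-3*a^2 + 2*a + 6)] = (-21*a^2 - 24*a - 34)/(9*a^4 - 12*a^3 - 32*a^2 + 24*a + 36)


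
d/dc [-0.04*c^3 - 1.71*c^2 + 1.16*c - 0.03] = -0.12*c^2 - 3.42*c + 1.16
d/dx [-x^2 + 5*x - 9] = 5 - 2*x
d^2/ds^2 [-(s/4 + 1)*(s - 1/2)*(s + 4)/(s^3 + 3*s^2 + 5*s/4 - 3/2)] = 2*(-9*s^3 - 78*s^2 - 192*s - 146)/(8*s^6 + 84*s^5 + 366*s^4 + 847*s^3 + 1098*s^2 + 756*s + 216)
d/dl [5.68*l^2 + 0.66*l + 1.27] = 11.36*l + 0.66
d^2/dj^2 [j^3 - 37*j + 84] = 6*j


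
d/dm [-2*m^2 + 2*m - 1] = 2 - 4*m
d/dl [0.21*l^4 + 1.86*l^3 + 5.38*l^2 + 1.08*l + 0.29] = 0.84*l^3 + 5.58*l^2 + 10.76*l + 1.08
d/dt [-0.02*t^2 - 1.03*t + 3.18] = -0.04*t - 1.03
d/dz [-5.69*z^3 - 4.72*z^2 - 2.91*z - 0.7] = -17.07*z^2 - 9.44*z - 2.91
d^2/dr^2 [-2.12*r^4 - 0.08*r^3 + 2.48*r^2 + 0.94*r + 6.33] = -25.44*r^2 - 0.48*r + 4.96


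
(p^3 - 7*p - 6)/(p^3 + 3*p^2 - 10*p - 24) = (p + 1)/(p + 4)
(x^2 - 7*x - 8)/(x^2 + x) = (x - 8)/x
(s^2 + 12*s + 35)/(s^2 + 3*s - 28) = (s + 5)/(s - 4)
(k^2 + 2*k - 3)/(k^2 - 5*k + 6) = (k^2 + 2*k - 3)/(k^2 - 5*k + 6)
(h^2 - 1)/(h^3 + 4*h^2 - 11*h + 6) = (h + 1)/(h^2 + 5*h - 6)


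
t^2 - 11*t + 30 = (t - 6)*(t - 5)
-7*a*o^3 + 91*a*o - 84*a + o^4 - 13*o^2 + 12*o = (-7*a + o)*(o - 3)*(o - 1)*(o + 4)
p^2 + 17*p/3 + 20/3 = (p + 5/3)*(p + 4)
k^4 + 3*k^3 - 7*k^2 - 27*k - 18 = (k - 3)*(k + 1)*(k + 2)*(k + 3)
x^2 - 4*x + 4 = (x - 2)^2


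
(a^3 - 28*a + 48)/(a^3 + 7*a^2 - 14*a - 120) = (a - 2)/(a + 5)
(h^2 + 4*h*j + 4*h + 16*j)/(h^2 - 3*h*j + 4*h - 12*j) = (h + 4*j)/(h - 3*j)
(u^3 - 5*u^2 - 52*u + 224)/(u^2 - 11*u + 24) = (u^2 + 3*u - 28)/(u - 3)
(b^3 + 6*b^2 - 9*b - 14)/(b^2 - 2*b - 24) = (-b^3 - 6*b^2 + 9*b + 14)/(-b^2 + 2*b + 24)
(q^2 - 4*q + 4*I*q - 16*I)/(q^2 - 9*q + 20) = (q + 4*I)/(q - 5)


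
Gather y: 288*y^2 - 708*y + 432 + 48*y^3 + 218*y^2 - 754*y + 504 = 48*y^3 + 506*y^2 - 1462*y + 936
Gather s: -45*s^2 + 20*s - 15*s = -45*s^2 + 5*s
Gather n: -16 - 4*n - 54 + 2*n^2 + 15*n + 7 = 2*n^2 + 11*n - 63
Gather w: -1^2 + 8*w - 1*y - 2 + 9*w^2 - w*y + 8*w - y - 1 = 9*w^2 + w*(16 - y) - 2*y - 4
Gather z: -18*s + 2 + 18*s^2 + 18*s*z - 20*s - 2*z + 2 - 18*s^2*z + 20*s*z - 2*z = 18*s^2 - 38*s + z*(-18*s^2 + 38*s - 4) + 4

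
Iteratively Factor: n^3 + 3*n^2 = (n)*(n^2 + 3*n) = n^2*(n + 3)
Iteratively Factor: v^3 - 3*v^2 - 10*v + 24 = (v - 2)*(v^2 - v - 12) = (v - 2)*(v + 3)*(v - 4)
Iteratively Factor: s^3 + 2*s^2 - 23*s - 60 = (s + 3)*(s^2 - s - 20) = (s + 3)*(s + 4)*(s - 5)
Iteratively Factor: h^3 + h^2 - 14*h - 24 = (h + 3)*(h^2 - 2*h - 8) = (h + 2)*(h + 3)*(h - 4)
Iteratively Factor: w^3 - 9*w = (w)*(w^2 - 9) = w*(w + 3)*(w - 3)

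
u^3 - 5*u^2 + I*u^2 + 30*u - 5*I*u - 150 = (u - 5)*(u - 5*I)*(u + 6*I)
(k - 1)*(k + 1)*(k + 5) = k^3 + 5*k^2 - k - 5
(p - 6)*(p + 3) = p^2 - 3*p - 18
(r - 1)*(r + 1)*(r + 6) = r^3 + 6*r^2 - r - 6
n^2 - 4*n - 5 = (n - 5)*(n + 1)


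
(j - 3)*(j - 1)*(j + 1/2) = j^3 - 7*j^2/2 + j + 3/2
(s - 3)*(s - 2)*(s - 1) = s^3 - 6*s^2 + 11*s - 6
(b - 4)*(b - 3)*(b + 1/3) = b^3 - 20*b^2/3 + 29*b/3 + 4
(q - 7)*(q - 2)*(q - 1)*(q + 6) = q^4 - 4*q^3 - 37*q^2 + 124*q - 84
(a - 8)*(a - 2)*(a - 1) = a^3 - 11*a^2 + 26*a - 16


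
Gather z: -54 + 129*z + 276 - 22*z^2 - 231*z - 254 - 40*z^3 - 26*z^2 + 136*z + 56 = -40*z^3 - 48*z^2 + 34*z + 24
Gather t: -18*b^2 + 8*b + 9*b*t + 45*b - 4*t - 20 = -18*b^2 + 53*b + t*(9*b - 4) - 20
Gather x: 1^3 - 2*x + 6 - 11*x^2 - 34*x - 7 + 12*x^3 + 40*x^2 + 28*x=12*x^3 + 29*x^2 - 8*x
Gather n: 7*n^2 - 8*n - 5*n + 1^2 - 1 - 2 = 7*n^2 - 13*n - 2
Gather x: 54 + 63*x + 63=63*x + 117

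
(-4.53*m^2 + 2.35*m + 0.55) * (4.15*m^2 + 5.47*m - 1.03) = -18.7995*m^4 - 15.0266*m^3 + 19.8029*m^2 + 0.588*m - 0.5665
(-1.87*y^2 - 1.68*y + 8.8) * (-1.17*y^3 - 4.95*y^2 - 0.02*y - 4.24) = 2.1879*y^5 + 11.2221*y^4 - 1.9426*y^3 - 35.5976*y^2 + 6.9472*y - 37.312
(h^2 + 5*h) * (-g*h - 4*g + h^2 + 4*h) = -g*h^3 - 9*g*h^2 - 20*g*h + h^4 + 9*h^3 + 20*h^2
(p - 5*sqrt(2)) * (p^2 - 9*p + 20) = p^3 - 9*p^2 - 5*sqrt(2)*p^2 + 20*p + 45*sqrt(2)*p - 100*sqrt(2)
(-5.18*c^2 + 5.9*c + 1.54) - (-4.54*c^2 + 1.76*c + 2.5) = -0.64*c^2 + 4.14*c - 0.96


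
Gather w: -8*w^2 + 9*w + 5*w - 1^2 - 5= -8*w^2 + 14*w - 6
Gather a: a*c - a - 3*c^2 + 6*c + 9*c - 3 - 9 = a*(c - 1) - 3*c^2 + 15*c - 12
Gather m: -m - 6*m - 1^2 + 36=35 - 7*m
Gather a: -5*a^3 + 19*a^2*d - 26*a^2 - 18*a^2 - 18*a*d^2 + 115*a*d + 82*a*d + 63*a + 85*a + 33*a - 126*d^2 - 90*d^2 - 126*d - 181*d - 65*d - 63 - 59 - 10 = -5*a^3 + a^2*(19*d - 44) + a*(-18*d^2 + 197*d + 181) - 216*d^2 - 372*d - 132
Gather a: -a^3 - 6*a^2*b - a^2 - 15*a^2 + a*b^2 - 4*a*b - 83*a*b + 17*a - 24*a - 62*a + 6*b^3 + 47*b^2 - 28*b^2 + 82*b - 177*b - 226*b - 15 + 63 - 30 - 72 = -a^3 + a^2*(-6*b - 16) + a*(b^2 - 87*b - 69) + 6*b^3 + 19*b^2 - 321*b - 54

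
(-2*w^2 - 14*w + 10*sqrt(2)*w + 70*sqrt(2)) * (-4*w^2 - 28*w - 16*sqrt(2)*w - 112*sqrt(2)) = 8*w^4 - 8*sqrt(2)*w^3 + 112*w^3 - 112*sqrt(2)*w^2 + 72*w^2 - 4480*w - 392*sqrt(2)*w - 15680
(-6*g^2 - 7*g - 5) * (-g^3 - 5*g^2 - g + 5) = 6*g^5 + 37*g^4 + 46*g^3 + 2*g^2 - 30*g - 25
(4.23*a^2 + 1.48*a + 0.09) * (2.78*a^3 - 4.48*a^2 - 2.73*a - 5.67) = 11.7594*a^5 - 14.836*a^4 - 17.9281*a^3 - 28.4277*a^2 - 8.6373*a - 0.5103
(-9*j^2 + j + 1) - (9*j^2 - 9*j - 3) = -18*j^2 + 10*j + 4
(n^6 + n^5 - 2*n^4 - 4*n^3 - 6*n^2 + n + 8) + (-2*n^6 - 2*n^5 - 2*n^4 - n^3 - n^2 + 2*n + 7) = -n^6 - n^5 - 4*n^4 - 5*n^3 - 7*n^2 + 3*n + 15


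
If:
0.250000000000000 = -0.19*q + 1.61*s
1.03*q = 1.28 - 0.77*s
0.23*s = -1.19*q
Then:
No Solution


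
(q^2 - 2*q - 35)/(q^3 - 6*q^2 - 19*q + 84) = (q + 5)/(q^2 + q - 12)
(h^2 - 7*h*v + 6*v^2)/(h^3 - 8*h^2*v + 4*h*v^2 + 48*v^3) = (-h + v)/(-h^2 + 2*h*v + 8*v^2)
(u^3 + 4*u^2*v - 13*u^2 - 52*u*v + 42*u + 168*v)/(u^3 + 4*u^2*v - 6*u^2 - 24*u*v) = (u - 7)/u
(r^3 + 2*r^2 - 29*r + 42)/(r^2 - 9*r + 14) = (r^2 + 4*r - 21)/(r - 7)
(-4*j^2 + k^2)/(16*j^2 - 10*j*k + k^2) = (-2*j - k)/(8*j - k)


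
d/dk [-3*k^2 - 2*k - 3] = -6*k - 2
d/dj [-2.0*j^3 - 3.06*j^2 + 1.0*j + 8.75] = -6.0*j^2 - 6.12*j + 1.0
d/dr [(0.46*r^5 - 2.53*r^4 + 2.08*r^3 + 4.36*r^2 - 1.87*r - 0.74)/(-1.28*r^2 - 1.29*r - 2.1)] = (-1.7664*r^6 + 4.1032*r^5 + 2.2987*r^4 + 15.8856*r^3 - 21.122*r^2 - 20.2064*r + 2.9724)/(1.6384*r^4 + 3.3024*r^3 + 7.0401*r^2 + 5.418*r + 4.41)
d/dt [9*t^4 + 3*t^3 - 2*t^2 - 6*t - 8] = 36*t^3 + 9*t^2 - 4*t - 6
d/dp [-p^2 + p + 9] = 1 - 2*p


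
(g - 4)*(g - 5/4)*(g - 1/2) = g^3 - 23*g^2/4 + 61*g/8 - 5/2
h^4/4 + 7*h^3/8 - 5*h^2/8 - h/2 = h*(h/4 + 1)*(h - 1)*(h + 1/2)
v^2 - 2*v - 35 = (v - 7)*(v + 5)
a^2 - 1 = (a - 1)*(a + 1)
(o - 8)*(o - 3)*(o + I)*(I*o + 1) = I*o^4 - 11*I*o^3 + 25*I*o^2 - 11*I*o + 24*I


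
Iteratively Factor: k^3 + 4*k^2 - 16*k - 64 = (k - 4)*(k^2 + 8*k + 16) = (k - 4)*(k + 4)*(k + 4)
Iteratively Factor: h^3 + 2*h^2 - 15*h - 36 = (h + 3)*(h^2 - h - 12) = (h + 3)^2*(h - 4)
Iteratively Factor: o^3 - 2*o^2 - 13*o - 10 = (o - 5)*(o^2 + 3*o + 2) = (o - 5)*(o + 1)*(o + 2)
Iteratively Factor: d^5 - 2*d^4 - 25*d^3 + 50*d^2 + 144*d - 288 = (d - 3)*(d^4 + d^3 - 22*d^2 - 16*d + 96) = (d - 3)*(d - 2)*(d^3 + 3*d^2 - 16*d - 48) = (d - 4)*(d - 3)*(d - 2)*(d^2 + 7*d + 12) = (d - 4)*(d - 3)*(d - 2)*(d + 4)*(d + 3)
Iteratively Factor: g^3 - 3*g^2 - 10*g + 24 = (g - 4)*(g^2 + g - 6) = (g - 4)*(g + 3)*(g - 2)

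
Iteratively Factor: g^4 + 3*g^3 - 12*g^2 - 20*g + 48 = (g - 2)*(g^3 + 5*g^2 - 2*g - 24) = (g - 2)*(g + 4)*(g^2 + g - 6) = (g - 2)^2*(g + 4)*(g + 3)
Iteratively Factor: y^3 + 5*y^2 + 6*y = (y)*(y^2 + 5*y + 6) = y*(y + 2)*(y + 3)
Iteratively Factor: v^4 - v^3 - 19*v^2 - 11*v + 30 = (v - 5)*(v^3 + 4*v^2 + v - 6) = (v - 5)*(v + 3)*(v^2 + v - 2) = (v - 5)*(v + 2)*(v + 3)*(v - 1)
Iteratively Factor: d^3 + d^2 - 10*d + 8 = (d - 1)*(d^2 + 2*d - 8) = (d - 2)*(d - 1)*(d + 4)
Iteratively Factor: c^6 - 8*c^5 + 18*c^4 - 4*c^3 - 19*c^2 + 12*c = (c + 1)*(c^5 - 9*c^4 + 27*c^3 - 31*c^2 + 12*c) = (c - 1)*(c + 1)*(c^4 - 8*c^3 + 19*c^2 - 12*c) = (c - 3)*(c - 1)*(c + 1)*(c^3 - 5*c^2 + 4*c) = (c - 4)*(c - 3)*(c - 1)*(c + 1)*(c^2 - c) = c*(c - 4)*(c - 3)*(c - 1)*(c + 1)*(c - 1)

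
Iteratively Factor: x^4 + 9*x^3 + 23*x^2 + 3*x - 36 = (x + 3)*(x^3 + 6*x^2 + 5*x - 12) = (x + 3)^2*(x^2 + 3*x - 4) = (x + 3)^2*(x + 4)*(x - 1)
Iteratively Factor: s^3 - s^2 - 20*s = (s)*(s^2 - s - 20) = s*(s + 4)*(s - 5)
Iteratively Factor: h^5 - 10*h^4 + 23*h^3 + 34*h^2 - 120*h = (h - 5)*(h^4 - 5*h^3 - 2*h^2 + 24*h) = (h - 5)*(h - 3)*(h^3 - 2*h^2 - 8*h) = (h - 5)*(h - 3)*(h + 2)*(h^2 - 4*h) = h*(h - 5)*(h - 3)*(h + 2)*(h - 4)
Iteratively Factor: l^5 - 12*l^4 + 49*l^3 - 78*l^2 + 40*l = (l - 1)*(l^4 - 11*l^3 + 38*l^2 - 40*l) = (l - 2)*(l - 1)*(l^3 - 9*l^2 + 20*l) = l*(l - 2)*(l - 1)*(l^2 - 9*l + 20) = l*(l - 5)*(l - 2)*(l - 1)*(l - 4)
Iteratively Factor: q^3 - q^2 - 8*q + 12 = (q - 2)*(q^2 + q - 6) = (q - 2)*(q + 3)*(q - 2)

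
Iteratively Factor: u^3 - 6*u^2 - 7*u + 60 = (u - 4)*(u^2 - 2*u - 15) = (u - 4)*(u + 3)*(u - 5)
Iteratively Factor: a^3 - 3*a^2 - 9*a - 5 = (a - 5)*(a^2 + 2*a + 1) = (a - 5)*(a + 1)*(a + 1)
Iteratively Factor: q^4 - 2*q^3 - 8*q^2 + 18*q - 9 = (q - 1)*(q^3 - q^2 - 9*q + 9) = (q - 1)^2*(q^2 - 9) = (q - 1)^2*(q + 3)*(q - 3)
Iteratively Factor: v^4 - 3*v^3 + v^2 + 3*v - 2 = (v - 1)*(v^3 - 2*v^2 - v + 2) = (v - 1)*(v + 1)*(v^2 - 3*v + 2) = (v - 1)^2*(v + 1)*(v - 2)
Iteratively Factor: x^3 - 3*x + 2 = (x + 2)*(x^2 - 2*x + 1) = (x - 1)*(x + 2)*(x - 1)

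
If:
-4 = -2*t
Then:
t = 2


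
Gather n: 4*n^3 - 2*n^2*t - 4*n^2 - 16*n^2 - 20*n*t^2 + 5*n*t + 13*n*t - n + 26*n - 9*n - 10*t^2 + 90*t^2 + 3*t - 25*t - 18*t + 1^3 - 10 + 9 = 4*n^3 + n^2*(-2*t - 20) + n*(-20*t^2 + 18*t + 16) + 80*t^2 - 40*t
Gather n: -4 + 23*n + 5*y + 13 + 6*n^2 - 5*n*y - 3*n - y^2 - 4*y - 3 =6*n^2 + n*(20 - 5*y) - y^2 + y + 6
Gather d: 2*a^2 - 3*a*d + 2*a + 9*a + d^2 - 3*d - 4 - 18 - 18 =2*a^2 + 11*a + d^2 + d*(-3*a - 3) - 40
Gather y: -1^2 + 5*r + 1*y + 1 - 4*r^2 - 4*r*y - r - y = -4*r^2 - 4*r*y + 4*r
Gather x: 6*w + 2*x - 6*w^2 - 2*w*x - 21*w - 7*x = -6*w^2 - 15*w + x*(-2*w - 5)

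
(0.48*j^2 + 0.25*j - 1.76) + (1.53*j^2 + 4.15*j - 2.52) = 2.01*j^2 + 4.4*j - 4.28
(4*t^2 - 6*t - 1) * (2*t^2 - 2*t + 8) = 8*t^4 - 20*t^3 + 42*t^2 - 46*t - 8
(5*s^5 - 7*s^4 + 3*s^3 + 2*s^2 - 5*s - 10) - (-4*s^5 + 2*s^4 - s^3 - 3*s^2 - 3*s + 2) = 9*s^5 - 9*s^4 + 4*s^3 + 5*s^2 - 2*s - 12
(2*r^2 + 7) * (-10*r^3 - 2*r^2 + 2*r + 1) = -20*r^5 - 4*r^4 - 66*r^3 - 12*r^2 + 14*r + 7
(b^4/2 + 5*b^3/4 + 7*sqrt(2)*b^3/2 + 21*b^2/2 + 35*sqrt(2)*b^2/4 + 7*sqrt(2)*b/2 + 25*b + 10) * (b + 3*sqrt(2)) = b^5/2 + 5*b^4/4 + 5*sqrt(2)*b^4 + 25*sqrt(2)*b^3/2 + 63*b^3/2 + 35*sqrt(2)*b^2 + 155*b^2/2 + 31*b + 75*sqrt(2)*b + 30*sqrt(2)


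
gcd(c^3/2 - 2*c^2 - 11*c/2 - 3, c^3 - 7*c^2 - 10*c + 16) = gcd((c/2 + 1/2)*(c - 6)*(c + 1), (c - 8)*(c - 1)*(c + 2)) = 1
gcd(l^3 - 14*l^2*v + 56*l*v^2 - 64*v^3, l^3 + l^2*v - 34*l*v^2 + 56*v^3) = l^2 - 6*l*v + 8*v^2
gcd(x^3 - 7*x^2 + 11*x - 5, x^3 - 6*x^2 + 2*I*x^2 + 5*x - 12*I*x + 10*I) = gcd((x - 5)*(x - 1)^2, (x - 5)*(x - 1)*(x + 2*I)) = x^2 - 6*x + 5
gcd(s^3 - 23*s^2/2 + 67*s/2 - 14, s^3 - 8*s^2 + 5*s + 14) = s - 7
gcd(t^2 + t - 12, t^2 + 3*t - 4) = t + 4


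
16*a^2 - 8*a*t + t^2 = (-4*a + t)^2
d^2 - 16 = (d - 4)*(d + 4)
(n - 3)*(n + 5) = n^2 + 2*n - 15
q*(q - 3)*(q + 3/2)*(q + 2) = q^4 + q^3/2 - 15*q^2/2 - 9*q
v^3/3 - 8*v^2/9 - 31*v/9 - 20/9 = (v/3 + 1/3)*(v - 5)*(v + 4/3)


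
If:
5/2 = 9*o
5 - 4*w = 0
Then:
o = 5/18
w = 5/4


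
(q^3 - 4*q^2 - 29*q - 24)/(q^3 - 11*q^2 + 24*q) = (q^2 + 4*q + 3)/(q*(q - 3))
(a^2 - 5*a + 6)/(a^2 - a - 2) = (a - 3)/(a + 1)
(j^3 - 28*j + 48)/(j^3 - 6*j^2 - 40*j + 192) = (j - 2)/(j - 8)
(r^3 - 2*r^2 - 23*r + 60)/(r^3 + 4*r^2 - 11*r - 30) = (r - 4)/(r + 2)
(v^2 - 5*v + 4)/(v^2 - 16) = (v - 1)/(v + 4)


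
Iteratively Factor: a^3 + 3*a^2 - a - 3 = (a + 1)*(a^2 + 2*a - 3) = (a + 1)*(a + 3)*(a - 1)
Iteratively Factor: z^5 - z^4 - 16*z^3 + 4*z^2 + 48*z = (z - 4)*(z^4 + 3*z^3 - 4*z^2 - 12*z) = (z - 4)*(z + 3)*(z^3 - 4*z) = z*(z - 4)*(z + 3)*(z^2 - 4) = z*(z - 4)*(z - 2)*(z + 3)*(z + 2)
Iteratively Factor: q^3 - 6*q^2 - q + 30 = (q + 2)*(q^2 - 8*q + 15) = (q - 3)*(q + 2)*(q - 5)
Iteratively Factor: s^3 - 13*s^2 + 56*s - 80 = (s - 4)*(s^2 - 9*s + 20) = (s - 4)^2*(s - 5)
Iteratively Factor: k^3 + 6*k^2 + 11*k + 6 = (k + 3)*(k^2 + 3*k + 2) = (k + 1)*(k + 3)*(k + 2)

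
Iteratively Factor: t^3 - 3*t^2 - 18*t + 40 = (t - 2)*(t^2 - t - 20) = (t - 5)*(t - 2)*(t + 4)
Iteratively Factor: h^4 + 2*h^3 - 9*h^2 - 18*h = (h + 2)*(h^3 - 9*h) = (h + 2)*(h + 3)*(h^2 - 3*h) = (h - 3)*(h + 2)*(h + 3)*(h)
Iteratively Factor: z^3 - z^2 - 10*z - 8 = (z - 4)*(z^2 + 3*z + 2) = (z - 4)*(z + 1)*(z + 2)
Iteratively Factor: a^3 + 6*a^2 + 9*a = (a + 3)*(a^2 + 3*a) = a*(a + 3)*(a + 3)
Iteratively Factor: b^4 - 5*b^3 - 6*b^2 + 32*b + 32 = (b + 1)*(b^3 - 6*b^2 + 32) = (b - 4)*(b + 1)*(b^2 - 2*b - 8) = (b - 4)*(b + 1)*(b + 2)*(b - 4)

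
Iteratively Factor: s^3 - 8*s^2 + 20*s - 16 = (s - 2)*(s^2 - 6*s + 8) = (s - 2)^2*(s - 4)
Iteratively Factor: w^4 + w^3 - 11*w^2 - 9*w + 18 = (w - 1)*(w^3 + 2*w^2 - 9*w - 18) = (w - 1)*(w + 2)*(w^2 - 9) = (w - 1)*(w + 2)*(w + 3)*(w - 3)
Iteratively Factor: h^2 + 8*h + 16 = (h + 4)*(h + 4)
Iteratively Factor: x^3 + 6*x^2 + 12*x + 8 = (x + 2)*(x^2 + 4*x + 4) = (x + 2)^2*(x + 2)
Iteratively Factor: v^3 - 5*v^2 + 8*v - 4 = (v - 2)*(v^2 - 3*v + 2) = (v - 2)^2*(v - 1)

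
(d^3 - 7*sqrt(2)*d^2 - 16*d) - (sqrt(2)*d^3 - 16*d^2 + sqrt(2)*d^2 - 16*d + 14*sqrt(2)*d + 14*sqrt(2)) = -sqrt(2)*d^3 + d^3 - 8*sqrt(2)*d^2 + 16*d^2 - 14*sqrt(2)*d - 14*sqrt(2)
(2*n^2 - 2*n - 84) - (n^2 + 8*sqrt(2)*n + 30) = n^2 - 8*sqrt(2)*n - 2*n - 114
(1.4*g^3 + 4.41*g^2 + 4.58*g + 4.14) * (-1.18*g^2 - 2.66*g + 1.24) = -1.652*g^5 - 8.9278*g^4 - 15.399*g^3 - 11.5996*g^2 - 5.3332*g + 5.1336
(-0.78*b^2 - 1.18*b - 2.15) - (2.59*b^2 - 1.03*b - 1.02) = -3.37*b^2 - 0.15*b - 1.13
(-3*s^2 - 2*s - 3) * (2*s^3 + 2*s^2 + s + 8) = -6*s^5 - 10*s^4 - 13*s^3 - 32*s^2 - 19*s - 24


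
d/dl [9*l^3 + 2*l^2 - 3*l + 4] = 27*l^2 + 4*l - 3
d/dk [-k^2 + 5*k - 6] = 5 - 2*k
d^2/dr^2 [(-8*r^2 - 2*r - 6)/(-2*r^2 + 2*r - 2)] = 2*(5*r^3 - 3*r^2 - 12*r + 5)/(r^6 - 3*r^5 + 6*r^4 - 7*r^3 + 6*r^2 - 3*r + 1)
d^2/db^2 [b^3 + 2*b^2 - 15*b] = 6*b + 4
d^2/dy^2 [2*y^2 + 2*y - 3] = 4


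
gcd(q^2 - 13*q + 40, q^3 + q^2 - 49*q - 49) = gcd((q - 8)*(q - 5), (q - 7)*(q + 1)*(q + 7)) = 1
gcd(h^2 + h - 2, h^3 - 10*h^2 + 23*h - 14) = h - 1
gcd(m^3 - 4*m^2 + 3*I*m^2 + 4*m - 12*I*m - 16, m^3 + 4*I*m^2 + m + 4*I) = m^2 + 3*I*m + 4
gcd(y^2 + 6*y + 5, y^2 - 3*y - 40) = y + 5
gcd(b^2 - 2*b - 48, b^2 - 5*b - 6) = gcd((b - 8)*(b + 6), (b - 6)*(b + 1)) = 1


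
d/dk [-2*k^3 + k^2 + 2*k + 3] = -6*k^2 + 2*k + 2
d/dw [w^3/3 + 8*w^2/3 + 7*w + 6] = w^2 + 16*w/3 + 7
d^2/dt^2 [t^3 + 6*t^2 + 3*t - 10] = 6*t + 12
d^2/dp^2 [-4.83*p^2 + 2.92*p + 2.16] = -9.66000000000000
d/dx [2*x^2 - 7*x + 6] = 4*x - 7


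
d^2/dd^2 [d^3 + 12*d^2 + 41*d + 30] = 6*d + 24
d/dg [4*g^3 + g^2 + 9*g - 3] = 12*g^2 + 2*g + 9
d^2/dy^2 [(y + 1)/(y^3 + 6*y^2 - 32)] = 6*(y^3 + 12*y + 4)/(y^7 + 10*y^6 + 12*y^5 - 136*y^4 - 256*y^3 + 768*y^2 + 1024*y - 2048)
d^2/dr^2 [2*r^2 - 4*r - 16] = 4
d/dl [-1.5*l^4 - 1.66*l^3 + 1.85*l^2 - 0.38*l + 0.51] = -6.0*l^3 - 4.98*l^2 + 3.7*l - 0.38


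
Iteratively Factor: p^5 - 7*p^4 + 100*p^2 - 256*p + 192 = (p - 2)*(p^4 - 5*p^3 - 10*p^2 + 80*p - 96) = (p - 3)*(p - 2)*(p^3 - 2*p^2 - 16*p + 32) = (p - 3)*(p - 2)*(p + 4)*(p^2 - 6*p + 8) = (p - 3)*(p - 2)^2*(p + 4)*(p - 4)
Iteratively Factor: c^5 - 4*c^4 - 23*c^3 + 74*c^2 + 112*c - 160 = (c + 4)*(c^4 - 8*c^3 + 9*c^2 + 38*c - 40) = (c - 4)*(c + 4)*(c^3 - 4*c^2 - 7*c + 10) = (c - 5)*(c - 4)*(c + 4)*(c^2 + c - 2) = (c - 5)*(c - 4)*(c + 2)*(c + 4)*(c - 1)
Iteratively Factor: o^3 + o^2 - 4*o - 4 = (o + 1)*(o^2 - 4) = (o + 1)*(o + 2)*(o - 2)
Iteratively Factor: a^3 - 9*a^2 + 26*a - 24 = (a - 3)*(a^2 - 6*a + 8) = (a - 4)*(a - 3)*(a - 2)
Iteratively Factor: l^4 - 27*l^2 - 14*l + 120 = (l + 4)*(l^3 - 4*l^2 - 11*l + 30) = (l + 3)*(l + 4)*(l^2 - 7*l + 10) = (l - 2)*(l + 3)*(l + 4)*(l - 5)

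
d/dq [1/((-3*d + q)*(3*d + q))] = -2*q/(81*d^4 - 18*d^2*q^2 + q^4)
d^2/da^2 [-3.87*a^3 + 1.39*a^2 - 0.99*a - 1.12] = 2.78 - 23.22*a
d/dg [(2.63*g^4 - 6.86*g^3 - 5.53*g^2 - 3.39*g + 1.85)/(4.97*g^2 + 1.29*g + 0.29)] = (26.1422*g^5 - 23.9161*g^4 - 14.648*g^3 + 3.74639999999999*g^2 - 21.5964*g - 3.3696)/(24.7009*g^4 + 12.8226*g^3 + 4.5467*g^2 + 0.7482*g + 0.0841)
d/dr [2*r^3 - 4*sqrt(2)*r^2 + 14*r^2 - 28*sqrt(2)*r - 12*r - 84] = 6*r^2 - 8*sqrt(2)*r + 28*r - 28*sqrt(2) - 12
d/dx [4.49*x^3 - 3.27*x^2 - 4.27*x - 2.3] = 13.47*x^2 - 6.54*x - 4.27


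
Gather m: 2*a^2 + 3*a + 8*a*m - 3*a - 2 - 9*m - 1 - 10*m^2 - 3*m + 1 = 2*a^2 - 10*m^2 + m*(8*a - 12) - 2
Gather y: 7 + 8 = 15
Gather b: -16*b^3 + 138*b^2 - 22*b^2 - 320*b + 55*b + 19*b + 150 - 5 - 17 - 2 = -16*b^3 + 116*b^2 - 246*b + 126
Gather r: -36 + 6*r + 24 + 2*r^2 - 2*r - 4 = 2*r^2 + 4*r - 16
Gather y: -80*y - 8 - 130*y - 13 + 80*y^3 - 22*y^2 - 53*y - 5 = 80*y^3 - 22*y^2 - 263*y - 26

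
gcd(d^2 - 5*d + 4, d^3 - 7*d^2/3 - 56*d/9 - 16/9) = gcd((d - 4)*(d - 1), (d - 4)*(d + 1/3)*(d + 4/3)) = d - 4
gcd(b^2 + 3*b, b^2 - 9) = b + 3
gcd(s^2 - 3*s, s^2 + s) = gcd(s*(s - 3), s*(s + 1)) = s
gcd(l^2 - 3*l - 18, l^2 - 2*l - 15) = l + 3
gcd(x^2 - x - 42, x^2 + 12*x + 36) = x + 6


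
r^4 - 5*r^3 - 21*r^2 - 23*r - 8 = (r - 8)*(r + 1)^3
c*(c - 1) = c^2 - c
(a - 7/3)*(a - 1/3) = a^2 - 8*a/3 + 7/9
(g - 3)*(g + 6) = g^2 + 3*g - 18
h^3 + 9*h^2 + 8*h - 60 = (h - 2)*(h + 5)*(h + 6)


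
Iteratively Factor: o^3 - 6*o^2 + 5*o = (o)*(o^2 - 6*o + 5) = o*(o - 1)*(o - 5)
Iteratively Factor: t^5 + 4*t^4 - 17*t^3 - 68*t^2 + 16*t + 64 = (t - 1)*(t^4 + 5*t^3 - 12*t^2 - 80*t - 64) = (t - 1)*(t + 4)*(t^3 + t^2 - 16*t - 16) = (t - 1)*(t + 1)*(t + 4)*(t^2 - 16) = (t - 4)*(t - 1)*(t + 1)*(t + 4)*(t + 4)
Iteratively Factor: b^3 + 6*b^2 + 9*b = (b)*(b^2 + 6*b + 9) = b*(b + 3)*(b + 3)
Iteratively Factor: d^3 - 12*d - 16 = (d - 4)*(d^2 + 4*d + 4) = (d - 4)*(d + 2)*(d + 2)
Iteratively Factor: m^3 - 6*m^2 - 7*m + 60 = (m + 3)*(m^2 - 9*m + 20) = (m - 5)*(m + 3)*(m - 4)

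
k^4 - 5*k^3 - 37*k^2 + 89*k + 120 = (k - 8)*(k - 3)*(k + 1)*(k + 5)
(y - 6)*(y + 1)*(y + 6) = y^3 + y^2 - 36*y - 36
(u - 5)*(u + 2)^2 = u^3 - u^2 - 16*u - 20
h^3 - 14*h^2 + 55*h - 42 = (h - 7)*(h - 6)*(h - 1)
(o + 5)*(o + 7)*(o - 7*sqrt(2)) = o^3 - 7*sqrt(2)*o^2 + 12*o^2 - 84*sqrt(2)*o + 35*o - 245*sqrt(2)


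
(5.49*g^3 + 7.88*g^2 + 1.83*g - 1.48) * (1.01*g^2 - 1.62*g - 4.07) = 5.5449*g^5 - 0.935*g^4 - 33.2616*g^3 - 36.531*g^2 - 5.0505*g + 6.0236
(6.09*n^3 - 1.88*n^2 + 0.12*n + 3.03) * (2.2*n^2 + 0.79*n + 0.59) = 13.398*n^5 + 0.6751*n^4 + 2.3719*n^3 + 5.6516*n^2 + 2.4645*n + 1.7877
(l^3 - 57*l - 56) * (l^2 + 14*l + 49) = l^5 + 14*l^4 - 8*l^3 - 854*l^2 - 3577*l - 2744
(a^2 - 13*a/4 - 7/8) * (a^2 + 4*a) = a^4 + 3*a^3/4 - 111*a^2/8 - 7*a/2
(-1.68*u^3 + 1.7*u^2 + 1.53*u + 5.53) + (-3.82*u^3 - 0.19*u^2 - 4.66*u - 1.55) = -5.5*u^3 + 1.51*u^2 - 3.13*u + 3.98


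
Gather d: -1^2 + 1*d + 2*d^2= 2*d^2 + d - 1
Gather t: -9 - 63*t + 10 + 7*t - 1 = -56*t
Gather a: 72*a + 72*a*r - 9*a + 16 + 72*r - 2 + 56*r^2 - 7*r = a*(72*r + 63) + 56*r^2 + 65*r + 14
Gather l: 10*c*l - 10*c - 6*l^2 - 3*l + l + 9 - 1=-10*c - 6*l^2 + l*(10*c - 2) + 8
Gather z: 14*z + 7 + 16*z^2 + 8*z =16*z^2 + 22*z + 7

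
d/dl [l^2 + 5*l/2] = 2*l + 5/2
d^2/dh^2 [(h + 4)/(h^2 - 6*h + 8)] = 2*((2 - 3*h)*(h^2 - 6*h + 8) + 4*(h - 3)^2*(h + 4))/(h^2 - 6*h + 8)^3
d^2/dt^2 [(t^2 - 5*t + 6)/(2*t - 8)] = 2/(t^3 - 12*t^2 + 48*t - 64)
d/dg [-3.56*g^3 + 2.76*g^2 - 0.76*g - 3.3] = -10.68*g^2 + 5.52*g - 0.76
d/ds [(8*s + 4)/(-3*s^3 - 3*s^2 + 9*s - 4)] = 4*(12*s^3 + 15*s^2 + 6*s - 17)/(9*s^6 + 18*s^5 - 45*s^4 - 30*s^3 + 105*s^2 - 72*s + 16)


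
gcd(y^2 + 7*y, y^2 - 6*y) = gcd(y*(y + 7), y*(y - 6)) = y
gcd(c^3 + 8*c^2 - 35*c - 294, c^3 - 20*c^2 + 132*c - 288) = c - 6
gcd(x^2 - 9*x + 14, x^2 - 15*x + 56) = x - 7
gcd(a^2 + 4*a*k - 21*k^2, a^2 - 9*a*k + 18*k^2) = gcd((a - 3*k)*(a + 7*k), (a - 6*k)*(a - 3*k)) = a - 3*k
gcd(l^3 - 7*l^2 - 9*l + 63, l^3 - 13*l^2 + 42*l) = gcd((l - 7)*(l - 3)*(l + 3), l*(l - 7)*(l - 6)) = l - 7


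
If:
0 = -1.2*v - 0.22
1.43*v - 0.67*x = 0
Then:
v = -0.18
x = -0.39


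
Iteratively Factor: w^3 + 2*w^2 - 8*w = (w)*(w^2 + 2*w - 8) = w*(w + 4)*(w - 2)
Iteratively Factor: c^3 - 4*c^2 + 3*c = (c - 1)*(c^2 - 3*c) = c*(c - 1)*(c - 3)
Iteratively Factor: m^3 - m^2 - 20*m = (m + 4)*(m^2 - 5*m) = m*(m + 4)*(m - 5)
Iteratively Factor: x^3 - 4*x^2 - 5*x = (x)*(x^2 - 4*x - 5) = x*(x - 5)*(x + 1)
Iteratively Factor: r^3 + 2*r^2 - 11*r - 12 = (r + 1)*(r^2 + r - 12) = (r + 1)*(r + 4)*(r - 3)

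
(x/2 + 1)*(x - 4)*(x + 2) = x^3/2 - 6*x - 8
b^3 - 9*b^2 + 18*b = b*(b - 6)*(b - 3)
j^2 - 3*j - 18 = (j - 6)*(j + 3)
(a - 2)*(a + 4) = a^2 + 2*a - 8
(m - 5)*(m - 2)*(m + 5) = m^3 - 2*m^2 - 25*m + 50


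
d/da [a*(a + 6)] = 2*a + 6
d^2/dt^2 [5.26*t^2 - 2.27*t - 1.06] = 10.5200000000000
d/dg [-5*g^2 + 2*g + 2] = 2 - 10*g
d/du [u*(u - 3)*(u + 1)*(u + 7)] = 4*u^3 + 15*u^2 - 34*u - 21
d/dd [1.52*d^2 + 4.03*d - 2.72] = 3.04*d + 4.03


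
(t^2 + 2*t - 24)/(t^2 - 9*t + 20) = (t + 6)/(t - 5)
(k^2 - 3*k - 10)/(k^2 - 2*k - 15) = (k + 2)/(k + 3)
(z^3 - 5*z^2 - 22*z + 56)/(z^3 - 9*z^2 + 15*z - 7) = (z^2 + 2*z - 8)/(z^2 - 2*z + 1)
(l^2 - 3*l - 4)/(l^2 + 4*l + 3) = (l - 4)/(l + 3)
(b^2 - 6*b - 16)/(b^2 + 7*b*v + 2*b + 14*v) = (b - 8)/(b + 7*v)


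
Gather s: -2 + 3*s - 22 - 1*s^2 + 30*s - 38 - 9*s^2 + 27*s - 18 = -10*s^2 + 60*s - 80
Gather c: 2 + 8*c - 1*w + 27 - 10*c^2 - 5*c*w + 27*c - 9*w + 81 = -10*c^2 + c*(35 - 5*w) - 10*w + 110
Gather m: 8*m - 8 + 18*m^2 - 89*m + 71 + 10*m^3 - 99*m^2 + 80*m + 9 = 10*m^3 - 81*m^2 - m + 72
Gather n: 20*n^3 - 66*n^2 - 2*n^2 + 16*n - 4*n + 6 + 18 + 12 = 20*n^3 - 68*n^2 + 12*n + 36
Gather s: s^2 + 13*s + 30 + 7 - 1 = s^2 + 13*s + 36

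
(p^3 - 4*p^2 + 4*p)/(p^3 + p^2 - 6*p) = (p - 2)/(p + 3)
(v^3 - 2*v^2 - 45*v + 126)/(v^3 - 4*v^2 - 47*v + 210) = (v - 3)/(v - 5)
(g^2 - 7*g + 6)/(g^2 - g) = (g - 6)/g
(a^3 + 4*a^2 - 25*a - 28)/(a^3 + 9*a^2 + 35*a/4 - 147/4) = 4*(a^2 - 3*a - 4)/(4*a^2 + 8*a - 21)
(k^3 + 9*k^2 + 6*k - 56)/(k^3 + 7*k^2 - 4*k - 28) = (k + 4)/(k + 2)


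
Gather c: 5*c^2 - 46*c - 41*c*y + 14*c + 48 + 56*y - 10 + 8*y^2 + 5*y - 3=5*c^2 + c*(-41*y - 32) + 8*y^2 + 61*y + 35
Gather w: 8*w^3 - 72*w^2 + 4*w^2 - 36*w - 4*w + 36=8*w^3 - 68*w^2 - 40*w + 36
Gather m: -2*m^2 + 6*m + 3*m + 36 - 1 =-2*m^2 + 9*m + 35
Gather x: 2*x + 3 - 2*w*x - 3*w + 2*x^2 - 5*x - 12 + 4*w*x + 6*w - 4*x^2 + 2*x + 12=3*w - 2*x^2 + x*(2*w - 1) + 3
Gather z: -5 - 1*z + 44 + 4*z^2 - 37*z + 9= 4*z^2 - 38*z + 48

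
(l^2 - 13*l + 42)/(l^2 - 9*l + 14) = (l - 6)/(l - 2)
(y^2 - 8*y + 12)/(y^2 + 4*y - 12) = (y - 6)/(y + 6)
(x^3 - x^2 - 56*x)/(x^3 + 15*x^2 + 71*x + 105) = x*(x - 8)/(x^2 + 8*x + 15)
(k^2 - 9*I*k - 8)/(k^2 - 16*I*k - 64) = (k - I)/(k - 8*I)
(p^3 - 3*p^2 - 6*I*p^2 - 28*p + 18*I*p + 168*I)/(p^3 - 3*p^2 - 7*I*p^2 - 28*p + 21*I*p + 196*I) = (p - 6*I)/(p - 7*I)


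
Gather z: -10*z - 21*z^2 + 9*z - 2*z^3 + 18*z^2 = -2*z^3 - 3*z^2 - z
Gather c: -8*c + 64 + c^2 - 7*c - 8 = c^2 - 15*c + 56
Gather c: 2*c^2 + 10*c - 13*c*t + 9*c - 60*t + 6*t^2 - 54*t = 2*c^2 + c*(19 - 13*t) + 6*t^2 - 114*t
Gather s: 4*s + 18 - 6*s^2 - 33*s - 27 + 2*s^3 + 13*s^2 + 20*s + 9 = 2*s^3 + 7*s^2 - 9*s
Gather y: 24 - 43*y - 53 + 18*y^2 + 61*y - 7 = 18*y^2 + 18*y - 36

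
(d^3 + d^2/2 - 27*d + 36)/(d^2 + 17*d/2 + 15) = (2*d^2 - 11*d + 12)/(2*d + 5)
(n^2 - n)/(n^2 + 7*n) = (n - 1)/(n + 7)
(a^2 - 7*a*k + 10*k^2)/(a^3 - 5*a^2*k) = (a - 2*k)/a^2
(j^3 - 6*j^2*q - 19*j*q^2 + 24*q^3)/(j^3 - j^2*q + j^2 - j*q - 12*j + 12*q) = (j^2 - 5*j*q - 24*q^2)/(j^2 + j - 12)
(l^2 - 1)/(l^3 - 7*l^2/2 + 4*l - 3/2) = 2*(l + 1)/(2*l^2 - 5*l + 3)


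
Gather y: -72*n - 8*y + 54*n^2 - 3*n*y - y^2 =54*n^2 - 72*n - y^2 + y*(-3*n - 8)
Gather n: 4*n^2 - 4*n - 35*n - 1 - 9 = 4*n^2 - 39*n - 10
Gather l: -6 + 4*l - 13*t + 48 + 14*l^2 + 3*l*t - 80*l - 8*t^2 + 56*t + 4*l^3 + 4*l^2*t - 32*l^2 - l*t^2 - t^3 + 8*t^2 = 4*l^3 + l^2*(4*t - 18) + l*(-t^2 + 3*t - 76) - t^3 + 43*t + 42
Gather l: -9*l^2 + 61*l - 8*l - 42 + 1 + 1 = -9*l^2 + 53*l - 40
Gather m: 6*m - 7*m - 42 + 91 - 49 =-m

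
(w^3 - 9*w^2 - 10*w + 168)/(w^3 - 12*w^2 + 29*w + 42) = (w + 4)/(w + 1)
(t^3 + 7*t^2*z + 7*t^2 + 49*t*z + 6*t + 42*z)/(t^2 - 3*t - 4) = (t^2 + 7*t*z + 6*t + 42*z)/(t - 4)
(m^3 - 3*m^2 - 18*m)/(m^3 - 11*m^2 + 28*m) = (m^2 - 3*m - 18)/(m^2 - 11*m + 28)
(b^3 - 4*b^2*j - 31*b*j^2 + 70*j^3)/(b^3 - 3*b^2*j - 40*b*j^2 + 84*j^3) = (b + 5*j)/(b + 6*j)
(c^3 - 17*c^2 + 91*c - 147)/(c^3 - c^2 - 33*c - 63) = (c^2 - 10*c + 21)/(c^2 + 6*c + 9)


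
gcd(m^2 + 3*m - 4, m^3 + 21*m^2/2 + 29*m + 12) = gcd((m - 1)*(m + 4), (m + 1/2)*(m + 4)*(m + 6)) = m + 4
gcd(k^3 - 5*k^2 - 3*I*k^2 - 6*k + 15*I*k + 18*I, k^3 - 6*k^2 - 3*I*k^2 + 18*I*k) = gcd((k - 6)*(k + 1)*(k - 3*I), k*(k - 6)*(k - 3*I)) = k^2 + k*(-6 - 3*I) + 18*I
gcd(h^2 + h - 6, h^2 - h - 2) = h - 2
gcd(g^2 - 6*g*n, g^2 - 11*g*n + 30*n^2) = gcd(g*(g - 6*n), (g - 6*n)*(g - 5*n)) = g - 6*n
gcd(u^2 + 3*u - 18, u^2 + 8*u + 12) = u + 6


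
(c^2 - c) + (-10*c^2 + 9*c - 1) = -9*c^2 + 8*c - 1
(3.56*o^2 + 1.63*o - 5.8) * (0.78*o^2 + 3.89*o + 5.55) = 2.7768*o^4 + 15.1198*o^3 + 21.5747*o^2 - 13.5155*o - 32.19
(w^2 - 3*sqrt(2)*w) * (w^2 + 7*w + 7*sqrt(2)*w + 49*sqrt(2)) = w^4 + 4*sqrt(2)*w^3 + 7*w^3 - 42*w^2 + 28*sqrt(2)*w^2 - 294*w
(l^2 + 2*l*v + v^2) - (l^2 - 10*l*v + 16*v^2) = 12*l*v - 15*v^2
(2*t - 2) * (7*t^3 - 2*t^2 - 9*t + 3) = 14*t^4 - 18*t^3 - 14*t^2 + 24*t - 6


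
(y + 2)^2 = y^2 + 4*y + 4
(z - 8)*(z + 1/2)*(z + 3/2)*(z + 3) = z^4 - 3*z^3 - 133*z^2/4 - 207*z/4 - 18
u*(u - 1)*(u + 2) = u^3 + u^2 - 2*u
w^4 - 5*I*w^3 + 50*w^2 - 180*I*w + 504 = (w - 7*I)*(w - 6*I)*(w + 2*I)*(w + 6*I)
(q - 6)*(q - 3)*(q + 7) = q^3 - 2*q^2 - 45*q + 126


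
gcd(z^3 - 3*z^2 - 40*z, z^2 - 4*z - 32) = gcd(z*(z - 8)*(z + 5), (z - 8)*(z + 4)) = z - 8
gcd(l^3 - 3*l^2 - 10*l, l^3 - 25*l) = l^2 - 5*l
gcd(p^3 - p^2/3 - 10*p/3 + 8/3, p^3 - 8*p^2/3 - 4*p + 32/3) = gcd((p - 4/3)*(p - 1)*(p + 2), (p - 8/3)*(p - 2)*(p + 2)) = p + 2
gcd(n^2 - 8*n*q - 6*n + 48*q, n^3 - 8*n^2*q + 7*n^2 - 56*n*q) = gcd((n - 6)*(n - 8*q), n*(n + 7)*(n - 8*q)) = -n + 8*q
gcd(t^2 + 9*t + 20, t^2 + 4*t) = t + 4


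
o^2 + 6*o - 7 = (o - 1)*(o + 7)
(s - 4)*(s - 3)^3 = s^4 - 13*s^3 + 63*s^2 - 135*s + 108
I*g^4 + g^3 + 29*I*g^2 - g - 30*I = (g - 1)*(g - 6*I)*(g + 5*I)*(I*g + I)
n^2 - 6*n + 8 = (n - 4)*(n - 2)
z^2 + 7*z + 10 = (z + 2)*(z + 5)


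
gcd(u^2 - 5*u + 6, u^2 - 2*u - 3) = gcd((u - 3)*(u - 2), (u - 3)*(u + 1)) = u - 3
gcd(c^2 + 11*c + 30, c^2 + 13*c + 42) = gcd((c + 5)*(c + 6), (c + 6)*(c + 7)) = c + 6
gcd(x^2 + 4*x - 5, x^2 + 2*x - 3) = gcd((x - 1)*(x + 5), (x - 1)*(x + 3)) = x - 1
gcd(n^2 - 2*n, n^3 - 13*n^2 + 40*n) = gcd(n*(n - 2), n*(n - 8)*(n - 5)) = n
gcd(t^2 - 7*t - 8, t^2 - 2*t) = 1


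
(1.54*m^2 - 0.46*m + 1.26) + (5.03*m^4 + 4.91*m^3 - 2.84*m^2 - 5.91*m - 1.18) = 5.03*m^4 + 4.91*m^3 - 1.3*m^2 - 6.37*m + 0.0800000000000001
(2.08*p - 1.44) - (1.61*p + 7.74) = 0.47*p - 9.18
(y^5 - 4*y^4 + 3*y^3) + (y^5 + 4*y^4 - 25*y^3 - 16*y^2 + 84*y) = 2*y^5 - 22*y^3 - 16*y^2 + 84*y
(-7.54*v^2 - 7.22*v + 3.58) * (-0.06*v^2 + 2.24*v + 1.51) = 0.4524*v^4 - 16.4564*v^3 - 27.773*v^2 - 2.883*v + 5.4058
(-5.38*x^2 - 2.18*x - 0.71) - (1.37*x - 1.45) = -5.38*x^2 - 3.55*x + 0.74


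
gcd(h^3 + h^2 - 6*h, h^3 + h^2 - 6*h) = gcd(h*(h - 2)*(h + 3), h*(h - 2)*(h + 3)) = h^3 + h^2 - 6*h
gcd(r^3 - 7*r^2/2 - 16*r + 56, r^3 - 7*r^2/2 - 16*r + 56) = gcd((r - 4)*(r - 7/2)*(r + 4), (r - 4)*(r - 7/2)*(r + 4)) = r^3 - 7*r^2/2 - 16*r + 56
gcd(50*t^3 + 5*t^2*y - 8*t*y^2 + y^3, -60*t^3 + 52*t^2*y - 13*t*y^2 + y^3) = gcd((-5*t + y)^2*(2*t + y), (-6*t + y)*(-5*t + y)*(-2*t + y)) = -5*t + y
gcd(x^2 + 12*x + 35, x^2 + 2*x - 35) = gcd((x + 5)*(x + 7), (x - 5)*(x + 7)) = x + 7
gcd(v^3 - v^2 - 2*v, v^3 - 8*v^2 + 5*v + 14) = v^2 - v - 2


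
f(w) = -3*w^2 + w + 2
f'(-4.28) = 26.68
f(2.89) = -20.17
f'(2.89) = -16.34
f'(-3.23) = 20.38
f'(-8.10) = 49.60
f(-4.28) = -57.24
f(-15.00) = -688.00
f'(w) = 1 - 6*w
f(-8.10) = -202.93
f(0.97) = 0.15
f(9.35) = -250.92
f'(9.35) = -55.10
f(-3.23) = -32.53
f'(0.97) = -4.82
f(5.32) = -77.59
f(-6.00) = -112.00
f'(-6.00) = 37.00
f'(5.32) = -30.92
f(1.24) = -1.37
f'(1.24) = -6.44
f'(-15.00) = 91.00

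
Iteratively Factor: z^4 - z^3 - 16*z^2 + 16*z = (z - 4)*(z^3 + 3*z^2 - 4*z) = (z - 4)*(z - 1)*(z^2 + 4*z) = z*(z - 4)*(z - 1)*(z + 4)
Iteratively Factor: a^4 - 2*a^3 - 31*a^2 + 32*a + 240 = (a - 5)*(a^3 + 3*a^2 - 16*a - 48) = (a - 5)*(a + 4)*(a^2 - a - 12) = (a - 5)*(a - 4)*(a + 4)*(a + 3)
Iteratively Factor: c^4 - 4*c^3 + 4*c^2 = (c)*(c^3 - 4*c^2 + 4*c) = c^2*(c^2 - 4*c + 4) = c^2*(c - 2)*(c - 2)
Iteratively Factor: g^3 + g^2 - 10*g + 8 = (g - 1)*(g^2 + 2*g - 8) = (g - 1)*(g + 4)*(g - 2)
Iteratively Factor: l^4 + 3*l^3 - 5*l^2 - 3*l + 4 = (l - 1)*(l^3 + 4*l^2 - l - 4) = (l - 1)*(l + 1)*(l^2 + 3*l - 4) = (l - 1)^2*(l + 1)*(l + 4)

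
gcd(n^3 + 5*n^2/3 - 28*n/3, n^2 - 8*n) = n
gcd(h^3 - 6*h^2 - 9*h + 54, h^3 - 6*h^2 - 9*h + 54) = h^3 - 6*h^2 - 9*h + 54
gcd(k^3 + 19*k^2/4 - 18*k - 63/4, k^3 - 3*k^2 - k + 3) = k - 3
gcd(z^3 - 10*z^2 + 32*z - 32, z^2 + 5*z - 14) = z - 2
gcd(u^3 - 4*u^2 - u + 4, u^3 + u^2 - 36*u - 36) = u + 1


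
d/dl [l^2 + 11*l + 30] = 2*l + 11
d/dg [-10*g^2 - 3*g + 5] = -20*g - 3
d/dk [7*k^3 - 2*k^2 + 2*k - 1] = 21*k^2 - 4*k + 2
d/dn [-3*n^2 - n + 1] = -6*n - 1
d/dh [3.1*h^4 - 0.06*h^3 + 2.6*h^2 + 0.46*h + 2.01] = 12.4*h^3 - 0.18*h^2 + 5.2*h + 0.46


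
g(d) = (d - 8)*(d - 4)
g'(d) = 2*d - 12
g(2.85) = 5.92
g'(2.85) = -6.30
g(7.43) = -1.96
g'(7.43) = 2.86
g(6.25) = -3.94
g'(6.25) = 0.50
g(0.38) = 27.58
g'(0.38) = -11.24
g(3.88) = 0.49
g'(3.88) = -4.24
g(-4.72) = 110.92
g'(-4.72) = -21.44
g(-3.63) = 88.74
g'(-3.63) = -19.26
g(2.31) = 9.62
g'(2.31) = -7.38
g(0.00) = 32.00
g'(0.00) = -12.00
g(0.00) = 32.00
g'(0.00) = -12.00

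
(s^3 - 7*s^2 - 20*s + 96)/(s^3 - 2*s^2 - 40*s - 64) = (s - 3)/(s + 2)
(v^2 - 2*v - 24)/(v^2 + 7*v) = (v^2 - 2*v - 24)/(v*(v + 7))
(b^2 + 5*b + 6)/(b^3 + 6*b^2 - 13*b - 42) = (b + 3)/(b^2 + 4*b - 21)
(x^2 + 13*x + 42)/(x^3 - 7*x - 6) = (x^2 + 13*x + 42)/(x^3 - 7*x - 6)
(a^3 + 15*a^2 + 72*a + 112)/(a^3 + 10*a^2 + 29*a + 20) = (a^2 + 11*a + 28)/(a^2 + 6*a + 5)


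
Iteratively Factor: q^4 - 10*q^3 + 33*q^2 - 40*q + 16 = (q - 1)*(q^3 - 9*q^2 + 24*q - 16) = (q - 4)*(q - 1)*(q^2 - 5*q + 4) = (q - 4)^2*(q - 1)*(q - 1)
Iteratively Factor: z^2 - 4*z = (z)*(z - 4)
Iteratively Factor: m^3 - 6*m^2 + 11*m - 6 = (m - 1)*(m^2 - 5*m + 6) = (m - 2)*(m - 1)*(m - 3)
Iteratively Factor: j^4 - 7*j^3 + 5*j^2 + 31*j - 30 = (j + 2)*(j^3 - 9*j^2 + 23*j - 15) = (j - 5)*(j + 2)*(j^2 - 4*j + 3) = (j - 5)*(j - 1)*(j + 2)*(j - 3)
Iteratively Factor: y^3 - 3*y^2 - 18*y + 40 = (y - 2)*(y^2 - y - 20) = (y - 2)*(y + 4)*(y - 5)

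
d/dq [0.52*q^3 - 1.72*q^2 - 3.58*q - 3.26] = 1.56*q^2 - 3.44*q - 3.58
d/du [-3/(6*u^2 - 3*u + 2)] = 9*(4*u - 1)/(6*u^2 - 3*u + 2)^2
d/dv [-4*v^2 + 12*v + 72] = 12 - 8*v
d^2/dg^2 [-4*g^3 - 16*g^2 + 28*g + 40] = -24*g - 32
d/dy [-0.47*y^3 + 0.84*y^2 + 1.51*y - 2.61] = -1.41*y^2 + 1.68*y + 1.51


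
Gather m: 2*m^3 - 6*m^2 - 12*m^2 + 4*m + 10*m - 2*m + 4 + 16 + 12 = 2*m^3 - 18*m^2 + 12*m + 32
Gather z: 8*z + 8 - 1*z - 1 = 7*z + 7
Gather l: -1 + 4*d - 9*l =4*d - 9*l - 1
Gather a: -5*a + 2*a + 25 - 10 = 15 - 3*a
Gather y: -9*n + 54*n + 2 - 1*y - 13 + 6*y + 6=45*n + 5*y - 5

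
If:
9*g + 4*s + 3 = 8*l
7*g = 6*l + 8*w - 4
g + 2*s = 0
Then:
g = 32*w/7 - 1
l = 4*w - 1/2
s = 1/2 - 16*w/7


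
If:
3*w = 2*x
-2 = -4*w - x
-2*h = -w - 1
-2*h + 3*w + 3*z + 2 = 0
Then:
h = 15/22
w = 4/11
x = 6/11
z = -19/33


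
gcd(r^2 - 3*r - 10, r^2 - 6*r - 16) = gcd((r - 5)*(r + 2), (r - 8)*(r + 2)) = r + 2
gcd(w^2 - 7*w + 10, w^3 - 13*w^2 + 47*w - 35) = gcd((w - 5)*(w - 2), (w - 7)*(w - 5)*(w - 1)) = w - 5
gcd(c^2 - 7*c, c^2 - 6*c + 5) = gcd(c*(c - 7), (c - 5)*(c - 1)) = 1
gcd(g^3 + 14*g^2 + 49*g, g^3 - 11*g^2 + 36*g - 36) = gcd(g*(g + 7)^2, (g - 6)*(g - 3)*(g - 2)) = 1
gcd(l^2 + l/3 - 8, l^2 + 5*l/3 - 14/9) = 1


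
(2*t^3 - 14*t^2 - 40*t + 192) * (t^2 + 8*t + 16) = 2*t^5 + 2*t^4 - 120*t^3 - 352*t^2 + 896*t + 3072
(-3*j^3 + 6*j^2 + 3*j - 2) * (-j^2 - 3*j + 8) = 3*j^5 + 3*j^4 - 45*j^3 + 41*j^2 + 30*j - 16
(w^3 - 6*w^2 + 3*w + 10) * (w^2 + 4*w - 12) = w^5 - 2*w^4 - 33*w^3 + 94*w^2 + 4*w - 120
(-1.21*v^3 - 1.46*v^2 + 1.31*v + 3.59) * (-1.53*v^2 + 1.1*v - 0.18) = 1.8513*v^5 + 0.9028*v^4 - 3.3925*v^3 - 3.7889*v^2 + 3.7132*v - 0.6462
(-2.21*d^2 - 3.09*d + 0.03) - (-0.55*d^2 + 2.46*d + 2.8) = -1.66*d^2 - 5.55*d - 2.77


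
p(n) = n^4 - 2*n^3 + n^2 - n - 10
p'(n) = 4*n^3 - 6*n^2 + 2*n - 1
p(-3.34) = 203.46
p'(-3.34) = -223.65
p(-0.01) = -9.99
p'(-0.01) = -1.02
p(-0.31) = -9.53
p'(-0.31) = -2.32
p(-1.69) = 12.36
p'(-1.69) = -40.82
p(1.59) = -10.71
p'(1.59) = 3.09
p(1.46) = -11.01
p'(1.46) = 1.58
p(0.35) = -10.30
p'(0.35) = -0.86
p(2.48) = 0.99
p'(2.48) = 28.07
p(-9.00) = 8099.00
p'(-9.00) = -3421.00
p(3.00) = 23.00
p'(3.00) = 59.00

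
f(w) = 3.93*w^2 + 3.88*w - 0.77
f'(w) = 7.86*w + 3.88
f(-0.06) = -0.99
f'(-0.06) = 3.41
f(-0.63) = -1.65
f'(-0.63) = -1.07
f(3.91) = 74.48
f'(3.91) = 34.61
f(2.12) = 25.12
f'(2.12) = 20.54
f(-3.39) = 31.24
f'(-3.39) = -22.77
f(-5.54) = 98.35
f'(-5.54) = -39.66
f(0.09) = -0.39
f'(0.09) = 4.59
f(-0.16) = -1.29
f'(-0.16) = 2.62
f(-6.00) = 117.43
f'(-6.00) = -43.28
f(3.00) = 46.24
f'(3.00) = 27.46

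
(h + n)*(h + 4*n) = h^2 + 5*h*n + 4*n^2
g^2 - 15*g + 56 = (g - 8)*(g - 7)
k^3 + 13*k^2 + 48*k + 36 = (k + 1)*(k + 6)^2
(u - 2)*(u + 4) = u^2 + 2*u - 8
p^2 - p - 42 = (p - 7)*(p + 6)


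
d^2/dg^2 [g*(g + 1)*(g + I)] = 6*g + 2 + 2*I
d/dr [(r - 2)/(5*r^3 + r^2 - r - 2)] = (5*r^3 + r^2 - r - (r - 2)*(15*r^2 + 2*r - 1) - 2)/(5*r^3 + r^2 - r - 2)^2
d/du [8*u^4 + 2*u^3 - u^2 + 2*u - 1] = 32*u^3 + 6*u^2 - 2*u + 2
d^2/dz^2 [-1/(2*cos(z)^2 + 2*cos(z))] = ((1 - cos(2*z))^2 - 15*cos(z)/4 + 3*cos(2*z)/2 + 3*cos(3*z)/4 - 9/2)/(2*(cos(z) + 1)^3*cos(z)^3)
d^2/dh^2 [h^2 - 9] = 2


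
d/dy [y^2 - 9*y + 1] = 2*y - 9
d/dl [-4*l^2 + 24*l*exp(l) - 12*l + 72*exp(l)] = 24*l*exp(l) - 8*l + 96*exp(l) - 12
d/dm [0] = 0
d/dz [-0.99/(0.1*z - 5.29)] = 0.099/(0.1*z - 5.29)^2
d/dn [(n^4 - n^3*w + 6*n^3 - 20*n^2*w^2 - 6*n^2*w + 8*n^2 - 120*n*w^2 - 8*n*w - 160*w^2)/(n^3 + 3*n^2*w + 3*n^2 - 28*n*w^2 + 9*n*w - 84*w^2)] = ((3*n^2 + 6*n*w + 6*n - 28*w^2 + 9*w)*(-n^4 + n^3*w - 6*n^3 + 20*n^2*w^2 + 6*n^2*w - 8*n^2 + 120*n*w^2 + 8*n*w + 160*w^2) + (n^3 + 3*n^2*w + 3*n^2 - 28*n*w^2 + 9*n*w - 84*w^2)*(4*n^3 - 3*n^2*w + 18*n^2 - 40*n*w^2 - 12*n*w + 16*n - 120*w^2 - 8*w))/(n^3 + 3*n^2*w + 3*n^2 - 28*n*w^2 + 9*n*w - 84*w^2)^2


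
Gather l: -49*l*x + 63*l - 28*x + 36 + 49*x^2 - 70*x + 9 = l*(63 - 49*x) + 49*x^2 - 98*x + 45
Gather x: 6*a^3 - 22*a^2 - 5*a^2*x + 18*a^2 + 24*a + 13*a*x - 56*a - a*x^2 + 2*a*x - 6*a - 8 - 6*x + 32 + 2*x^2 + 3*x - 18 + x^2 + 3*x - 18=6*a^3 - 4*a^2 - 38*a + x^2*(3 - a) + x*(-5*a^2 + 15*a) - 12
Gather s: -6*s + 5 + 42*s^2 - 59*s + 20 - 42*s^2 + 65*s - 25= 0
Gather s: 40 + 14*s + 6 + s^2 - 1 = s^2 + 14*s + 45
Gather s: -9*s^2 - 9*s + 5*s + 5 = -9*s^2 - 4*s + 5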